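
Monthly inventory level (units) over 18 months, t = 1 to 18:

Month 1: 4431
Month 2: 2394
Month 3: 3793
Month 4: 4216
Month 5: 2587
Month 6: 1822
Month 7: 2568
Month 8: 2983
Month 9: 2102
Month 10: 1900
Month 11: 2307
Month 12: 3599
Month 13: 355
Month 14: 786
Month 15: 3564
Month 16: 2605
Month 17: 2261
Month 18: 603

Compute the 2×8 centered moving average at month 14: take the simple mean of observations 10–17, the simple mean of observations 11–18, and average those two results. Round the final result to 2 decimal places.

2091.06

Sum over 10–17: 1900 + 2307 + 3599 + 355 + 786 + 3564 + 2605 + 2261 = 17377
Sum over 11–18: 2307 + 3599 + 355 + 786 + 3564 + 2605 + 2261 + 603 = 16080
CMA at t=14 = (17377 + 16080) / (2·8) = 33457 / 16 = 2091.06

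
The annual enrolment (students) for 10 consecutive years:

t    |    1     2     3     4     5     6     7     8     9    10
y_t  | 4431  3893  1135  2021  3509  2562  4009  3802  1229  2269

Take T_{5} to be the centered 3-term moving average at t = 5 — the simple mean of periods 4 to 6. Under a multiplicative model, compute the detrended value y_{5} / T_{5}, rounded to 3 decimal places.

1.301

Trend T_5 = (2021 + 3509 + 2562) / 3 = 8092/3 = 2697.33333
Ratio to trend: 3509 / 2697.33333 = 1.301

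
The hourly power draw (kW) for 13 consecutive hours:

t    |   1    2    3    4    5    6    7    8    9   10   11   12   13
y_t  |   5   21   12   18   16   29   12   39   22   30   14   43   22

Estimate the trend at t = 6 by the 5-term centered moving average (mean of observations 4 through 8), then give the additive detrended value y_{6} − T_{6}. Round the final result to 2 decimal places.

Trend T_6 = (18 + 16 + 29 + 12 + 39) / 5 = 114/5 = 22.8000
Detrended value: 29 − 22.8000 = 6.20

6.20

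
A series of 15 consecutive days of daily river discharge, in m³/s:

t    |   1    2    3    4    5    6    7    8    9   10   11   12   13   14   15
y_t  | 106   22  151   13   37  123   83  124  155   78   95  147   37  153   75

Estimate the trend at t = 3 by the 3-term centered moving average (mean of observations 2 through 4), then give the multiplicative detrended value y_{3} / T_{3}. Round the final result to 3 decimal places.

2.435

Trend T_3 = (22 + 151 + 13) / 3 = 186/3 = 62.00000
Ratio to trend: 151 / 62.00000 = 2.435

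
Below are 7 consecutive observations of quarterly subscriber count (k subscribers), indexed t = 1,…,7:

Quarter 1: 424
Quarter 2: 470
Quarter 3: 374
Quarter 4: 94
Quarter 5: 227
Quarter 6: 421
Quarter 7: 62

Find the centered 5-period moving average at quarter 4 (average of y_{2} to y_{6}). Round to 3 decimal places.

Sum of periods 2–6: 470 + 374 + 94 + 227 + 421 = 1586
Divide by 5: 1586 / 5 = 317.200

317.200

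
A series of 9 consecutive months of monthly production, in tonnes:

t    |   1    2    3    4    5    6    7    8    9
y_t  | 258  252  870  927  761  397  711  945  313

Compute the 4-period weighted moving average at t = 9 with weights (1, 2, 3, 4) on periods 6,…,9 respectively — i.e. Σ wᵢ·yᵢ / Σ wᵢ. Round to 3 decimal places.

590.600

Weighted sum: 1·397 + 2·711 + 3·945 + 4·313 = 397 + 1422 + 2835 + 1252 = 5906
Weight total: 1 + 2 + 3 + 4 = 10
WMA = 5906 / 10 = 590.600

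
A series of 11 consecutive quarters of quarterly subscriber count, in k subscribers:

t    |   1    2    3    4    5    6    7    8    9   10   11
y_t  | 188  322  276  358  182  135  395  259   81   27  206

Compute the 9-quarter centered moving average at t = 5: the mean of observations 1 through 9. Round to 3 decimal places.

Sum of periods 1–9: 188 + 322 + 276 + 358 + 182 + 135 + 395 + 259 + 81 = 2196
Divide by 9: 2196 / 9 = 244.000

244.000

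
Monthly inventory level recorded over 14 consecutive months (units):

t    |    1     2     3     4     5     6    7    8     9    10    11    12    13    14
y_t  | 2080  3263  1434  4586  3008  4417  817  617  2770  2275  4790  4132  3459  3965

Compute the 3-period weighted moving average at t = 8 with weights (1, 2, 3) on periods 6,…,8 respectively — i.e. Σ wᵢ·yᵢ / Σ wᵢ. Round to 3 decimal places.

1317.000

Weighted sum: 1·4417 + 2·817 + 3·617 = 4417 + 1634 + 1851 = 7902
Weight total: 1 + 2 + 3 = 6
WMA = 7902 / 6 = 1317.000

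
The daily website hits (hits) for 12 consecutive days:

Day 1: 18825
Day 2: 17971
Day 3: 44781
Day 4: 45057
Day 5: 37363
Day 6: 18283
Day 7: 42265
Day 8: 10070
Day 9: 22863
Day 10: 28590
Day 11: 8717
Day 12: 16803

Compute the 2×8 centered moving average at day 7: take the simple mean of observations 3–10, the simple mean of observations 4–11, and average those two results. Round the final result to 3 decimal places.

28905.000

Sum over 3–10: 44781 + 45057 + 37363 + 18283 + 42265 + 10070 + 22863 + 28590 = 249272
Sum over 4–11: 45057 + 37363 + 18283 + 42265 + 10070 + 22863 + 28590 + 8717 = 213208
CMA at t=7 = (249272 + 213208) / (2·8) = 462480 / 16 = 28905.000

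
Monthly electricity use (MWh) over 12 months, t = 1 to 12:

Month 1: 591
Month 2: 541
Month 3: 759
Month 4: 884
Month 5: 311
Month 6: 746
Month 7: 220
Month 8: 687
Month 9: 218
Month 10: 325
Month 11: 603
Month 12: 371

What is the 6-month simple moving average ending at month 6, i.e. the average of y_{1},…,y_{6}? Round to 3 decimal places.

Sum of periods 1–6: 591 + 541 + 759 + 884 + 311 + 746 = 3832
Divide by 6: 3832 / 6 = 638.667

638.667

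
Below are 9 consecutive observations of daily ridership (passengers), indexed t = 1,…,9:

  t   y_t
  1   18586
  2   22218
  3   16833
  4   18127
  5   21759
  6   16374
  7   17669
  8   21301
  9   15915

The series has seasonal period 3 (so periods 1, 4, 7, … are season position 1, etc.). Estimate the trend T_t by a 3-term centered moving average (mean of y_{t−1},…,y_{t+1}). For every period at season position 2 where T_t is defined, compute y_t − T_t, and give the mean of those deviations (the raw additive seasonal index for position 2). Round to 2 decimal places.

Season position 2 occurs at t = 2, 5, 8 (where T_t is defined).
t=2: T_2 = 19212.3333; y_2 − T_2 = 22218 − 19212.3333 = 3005.6667
t=5: T_5 = 18753.3333; y_5 − T_5 = 21759 − 18753.3333 = 3005.6667
t=8: T_8 = 18295.0000; y_8 − T_8 = 21301 − 18295.0000 = 3006.0000
Mean deviation: (3005.6667 + 3005.6667 + 3006.0000) / 3 = 3005.78

3005.78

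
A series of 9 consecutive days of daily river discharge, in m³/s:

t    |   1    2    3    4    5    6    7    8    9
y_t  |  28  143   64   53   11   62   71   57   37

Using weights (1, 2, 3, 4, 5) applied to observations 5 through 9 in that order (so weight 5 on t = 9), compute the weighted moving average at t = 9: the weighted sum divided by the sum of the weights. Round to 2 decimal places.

Weighted sum: 1·11 + 2·62 + 3·71 + 4·57 + 5·37 = 11 + 124 + 213 + 228 + 185 = 761
Weight total: 1 + 2 + 3 + 4 + 5 = 15
WMA = 761 / 15 = 50.73

50.73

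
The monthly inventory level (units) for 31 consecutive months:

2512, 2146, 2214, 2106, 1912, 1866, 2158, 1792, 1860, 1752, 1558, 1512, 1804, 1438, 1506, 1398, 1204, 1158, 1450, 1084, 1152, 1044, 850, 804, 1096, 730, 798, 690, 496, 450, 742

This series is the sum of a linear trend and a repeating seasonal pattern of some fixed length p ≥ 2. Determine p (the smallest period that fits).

First differences y_{t+1} − y_t: -366, 68, -108, -194, -46, 292, -366, 68, -108, -194, -46, 292, -366, 68, …
The difference pattern repeats every 6 terms and not for any smaller step, so p = 6.

6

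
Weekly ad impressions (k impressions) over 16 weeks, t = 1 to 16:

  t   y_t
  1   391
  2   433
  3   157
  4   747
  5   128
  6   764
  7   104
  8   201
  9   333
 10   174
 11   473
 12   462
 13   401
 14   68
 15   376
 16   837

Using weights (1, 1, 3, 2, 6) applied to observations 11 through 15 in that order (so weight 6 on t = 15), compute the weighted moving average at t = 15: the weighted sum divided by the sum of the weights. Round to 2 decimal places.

Weighted sum: 1·473 + 1·462 + 3·401 + 2·68 + 6·376 = 473 + 462 + 1203 + 136 + 2256 = 4530
Weight total: 1 + 1 + 3 + 2 + 6 = 13
WMA = 4530 / 13 = 348.46

348.46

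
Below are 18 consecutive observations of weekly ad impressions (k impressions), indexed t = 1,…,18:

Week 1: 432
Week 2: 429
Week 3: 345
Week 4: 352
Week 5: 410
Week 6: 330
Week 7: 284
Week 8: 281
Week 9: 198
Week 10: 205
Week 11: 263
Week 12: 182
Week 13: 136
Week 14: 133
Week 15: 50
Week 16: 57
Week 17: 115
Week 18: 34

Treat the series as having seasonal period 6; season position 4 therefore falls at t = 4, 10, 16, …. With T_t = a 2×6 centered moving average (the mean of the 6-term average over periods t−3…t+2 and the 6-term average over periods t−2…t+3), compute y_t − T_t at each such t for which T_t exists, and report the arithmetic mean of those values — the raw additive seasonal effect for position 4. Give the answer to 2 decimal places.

-18.42

Season position 4 occurs at t = 4, 10 (where T_t is defined).
t=4: T_4 = 370.6667; y_4 − T_4 = 352 − 370.6667 = -18.6667
t=10: T_10 = 223.1667; y_10 − T_10 = 205 − 223.1667 = -18.1667
Mean deviation: (-18.6667 + -18.1667) / 2 = -18.42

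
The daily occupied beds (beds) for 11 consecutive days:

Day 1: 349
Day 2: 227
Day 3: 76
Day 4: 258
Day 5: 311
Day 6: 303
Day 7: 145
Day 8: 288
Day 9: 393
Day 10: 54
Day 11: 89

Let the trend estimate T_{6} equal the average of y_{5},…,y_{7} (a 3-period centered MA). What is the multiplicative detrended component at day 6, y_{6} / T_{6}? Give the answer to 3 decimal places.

1.198

Trend T_6 = (311 + 303 + 145) / 3 = 759/3 = 253.00000
Ratio to trend: 303 / 253.00000 = 1.198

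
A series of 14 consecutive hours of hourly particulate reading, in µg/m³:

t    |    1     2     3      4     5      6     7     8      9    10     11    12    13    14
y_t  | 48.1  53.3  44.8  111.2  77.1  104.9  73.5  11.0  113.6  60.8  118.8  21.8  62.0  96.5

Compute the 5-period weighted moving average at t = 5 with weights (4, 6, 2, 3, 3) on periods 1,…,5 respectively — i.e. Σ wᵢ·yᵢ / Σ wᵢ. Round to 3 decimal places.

64.817

Weighted sum: 4·48.1 + 6·53.3 + 2·44.8 + 3·111.2 + 3·77.1 = 192.4 + 319.8 + 89.6 + 333.6 + 231.3 = 1166.7
Weight total: 4 + 6 + 2 + 3 + 3 = 18
WMA = 1166.7 / 18 = 64.817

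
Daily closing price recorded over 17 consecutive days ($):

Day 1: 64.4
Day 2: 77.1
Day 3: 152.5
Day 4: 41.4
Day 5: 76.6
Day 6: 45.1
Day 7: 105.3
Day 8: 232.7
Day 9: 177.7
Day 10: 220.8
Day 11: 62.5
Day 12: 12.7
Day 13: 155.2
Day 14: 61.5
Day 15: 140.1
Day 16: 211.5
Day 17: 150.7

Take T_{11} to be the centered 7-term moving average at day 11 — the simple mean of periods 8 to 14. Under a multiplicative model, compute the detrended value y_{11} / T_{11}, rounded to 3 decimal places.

0.474

Trend T_11 = (232.7 + 177.7 + 220.8 + 62.5 + 12.7 + 155.2 + 61.5) / 7 = 923.1/7 = 131.87143
Ratio to trend: 62.5 / 131.87143 = 0.474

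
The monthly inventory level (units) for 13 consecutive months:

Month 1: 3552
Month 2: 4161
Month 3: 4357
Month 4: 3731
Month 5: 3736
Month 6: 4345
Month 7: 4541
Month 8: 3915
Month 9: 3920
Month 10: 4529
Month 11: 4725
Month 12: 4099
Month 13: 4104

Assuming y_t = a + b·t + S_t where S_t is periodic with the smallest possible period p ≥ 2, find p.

4

First differences y_{t+1} − y_t: 609, 196, -626, 5, 609, 196, -626, 5, 609, 196, …
The difference pattern repeats every 4 terms and not for any smaller step, so p = 4.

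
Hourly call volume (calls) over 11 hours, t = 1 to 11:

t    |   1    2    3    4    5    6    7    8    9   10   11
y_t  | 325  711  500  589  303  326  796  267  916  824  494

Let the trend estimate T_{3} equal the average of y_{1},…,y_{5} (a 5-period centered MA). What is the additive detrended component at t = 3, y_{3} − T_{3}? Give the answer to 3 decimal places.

Trend T_3 = (325 + 711 + 500 + 589 + 303) / 5 = 2428/5 = 485.60000
Detrended value: 500 − 485.60000 = 14.400

14.400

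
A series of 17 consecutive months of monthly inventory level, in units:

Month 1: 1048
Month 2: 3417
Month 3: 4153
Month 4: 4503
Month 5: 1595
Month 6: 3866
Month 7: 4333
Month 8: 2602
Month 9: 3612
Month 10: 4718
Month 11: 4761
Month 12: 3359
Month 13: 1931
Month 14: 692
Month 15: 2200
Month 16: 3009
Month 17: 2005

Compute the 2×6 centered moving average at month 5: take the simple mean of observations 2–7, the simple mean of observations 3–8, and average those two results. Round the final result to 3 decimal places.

3576.583

Sum over 2–7: 3417 + 4153 + 4503 + 1595 + 3866 + 4333 = 21867
Sum over 3–8: 4153 + 4503 + 1595 + 3866 + 4333 + 2602 = 21052
CMA at t=5 = (21867 + 21052) / (2·6) = 42919 / 12 = 3576.583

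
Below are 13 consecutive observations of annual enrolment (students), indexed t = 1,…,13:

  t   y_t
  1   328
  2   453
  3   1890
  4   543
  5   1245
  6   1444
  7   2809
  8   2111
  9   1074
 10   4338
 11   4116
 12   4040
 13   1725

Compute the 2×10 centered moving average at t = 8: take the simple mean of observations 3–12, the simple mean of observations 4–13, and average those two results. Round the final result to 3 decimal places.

Sum over 3–12: 1890 + 543 + 1245 + 1444 + 2809 + 2111 + 1074 + 4338 + 4116 + 4040 = 23610
Sum over 4–13: 543 + 1245 + 1444 + 2809 + 2111 + 1074 + 4338 + 4116 + 4040 + 1725 = 23445
CMA at t=8 = (23610 + 23445) / (2·10) = 47055 / 20 = 2352.750

2352.750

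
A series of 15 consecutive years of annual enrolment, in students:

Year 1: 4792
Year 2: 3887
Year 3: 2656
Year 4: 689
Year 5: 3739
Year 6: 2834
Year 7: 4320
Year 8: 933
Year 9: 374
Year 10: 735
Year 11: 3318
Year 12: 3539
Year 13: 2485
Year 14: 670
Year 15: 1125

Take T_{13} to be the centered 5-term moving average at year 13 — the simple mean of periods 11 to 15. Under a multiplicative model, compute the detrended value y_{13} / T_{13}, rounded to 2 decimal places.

Trend T_13 = (3318 + 3539 + 2485 + 670 + 1125) / 5 = 11137/5 = 2227.4000
Ratio to trend: 2485 / 2227.4000 = 1.12

1.12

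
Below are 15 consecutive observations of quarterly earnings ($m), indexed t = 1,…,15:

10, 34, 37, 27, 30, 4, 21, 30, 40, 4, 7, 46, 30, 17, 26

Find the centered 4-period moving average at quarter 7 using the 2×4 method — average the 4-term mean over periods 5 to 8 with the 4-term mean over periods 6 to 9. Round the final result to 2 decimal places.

22.50

Sum over 5–8: 30 + 4 + 21 + 30 = 85
Sum over 6–9: 4 + 21 + 30 + 40 = 95
CMA at t=7 = (85 + 95) / (2·4) = 180 / 8 = 22.50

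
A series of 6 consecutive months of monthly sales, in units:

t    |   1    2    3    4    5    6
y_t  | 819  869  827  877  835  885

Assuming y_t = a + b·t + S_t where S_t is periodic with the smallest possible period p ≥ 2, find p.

2

First differences y_{t+1} − y_t: 50, -42, 50, -42, 50, …
The difference pattern repeats every 2 terms and not for any smaller step, so p = 2.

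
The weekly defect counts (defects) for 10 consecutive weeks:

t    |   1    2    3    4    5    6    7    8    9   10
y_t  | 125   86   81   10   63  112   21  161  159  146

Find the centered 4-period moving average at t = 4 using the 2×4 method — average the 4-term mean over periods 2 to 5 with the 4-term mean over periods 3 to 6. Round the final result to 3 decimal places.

63.250

Sum over 2–5: 86 + 81 + 10 + 63 = 240
Sum over 3–6: 81 + 10 + 63 + 112 = 266
CMA at t=4 = (240 + 266) / (2·4) = 506 / 8 = 63.250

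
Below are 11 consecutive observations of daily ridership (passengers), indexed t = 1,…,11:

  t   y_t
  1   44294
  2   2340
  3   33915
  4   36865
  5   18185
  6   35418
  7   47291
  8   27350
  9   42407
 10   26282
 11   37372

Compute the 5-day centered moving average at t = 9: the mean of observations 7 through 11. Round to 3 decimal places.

Sum of periods 7–11: 47291 + 27350 + 42407 + 26282 + 37372 = 180702
Divide by 5: 180702 / 5 = 36140.400

36140.400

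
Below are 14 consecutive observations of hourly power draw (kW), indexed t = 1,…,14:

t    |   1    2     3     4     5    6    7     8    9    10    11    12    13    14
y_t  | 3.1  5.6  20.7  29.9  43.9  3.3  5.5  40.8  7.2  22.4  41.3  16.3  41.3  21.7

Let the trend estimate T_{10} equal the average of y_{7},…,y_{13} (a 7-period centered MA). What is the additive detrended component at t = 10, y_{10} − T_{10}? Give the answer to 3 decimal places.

-2.571

Trend T_10 = (5.5 + 40.8 + 7.2 + 22.4 + 41.3 + 16.3 + 41.3) / 7 = 174.8/7 = 24.97143
Detrended value: 22.4 − 24.97143 = -2.571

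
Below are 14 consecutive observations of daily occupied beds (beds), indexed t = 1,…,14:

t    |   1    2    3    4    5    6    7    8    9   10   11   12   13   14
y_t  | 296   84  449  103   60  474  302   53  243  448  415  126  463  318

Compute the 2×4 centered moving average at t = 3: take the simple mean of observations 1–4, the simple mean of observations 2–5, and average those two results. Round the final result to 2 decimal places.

203.50

Sum over 1–4: 296 + 84 + 449 + 103 = 932
Sum over 2–5: 84 + 449 + 103 + 60 = 696
CMA at t=3 = (932 + 696) / (2·4) = 1628 / 8 = 203.50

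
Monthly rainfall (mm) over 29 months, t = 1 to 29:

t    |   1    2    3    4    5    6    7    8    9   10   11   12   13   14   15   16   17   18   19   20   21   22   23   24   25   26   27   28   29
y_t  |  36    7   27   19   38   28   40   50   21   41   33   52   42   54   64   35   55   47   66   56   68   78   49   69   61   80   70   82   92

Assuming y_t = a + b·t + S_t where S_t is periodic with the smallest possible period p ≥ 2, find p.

7

First differences y_{t+1} − y_t: -29, 20, -8, 19, -10, 12, 10, -29, 20, -8, 19, -10, 12, 10, -29, 20, …
The difference pattern repeats every 7 terms and not for any smaller step, so p = 7.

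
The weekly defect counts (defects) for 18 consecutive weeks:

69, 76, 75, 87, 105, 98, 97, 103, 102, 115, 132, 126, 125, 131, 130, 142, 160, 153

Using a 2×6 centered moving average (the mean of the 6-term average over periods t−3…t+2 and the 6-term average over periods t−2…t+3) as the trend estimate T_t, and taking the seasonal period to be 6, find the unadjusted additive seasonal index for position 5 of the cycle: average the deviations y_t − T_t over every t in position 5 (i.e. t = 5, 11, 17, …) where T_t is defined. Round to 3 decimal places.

12.792

Season position 5 occurs at t = 5, 11 (where T_t is defined).
t=5: T_5 = 91.91667; y_5 − T_5 = 105 − 91.91667 = 13.08333
t=11: T_11 = 119.50000; y_11 − T_11 = 132 − 119.50000 = 12.50000
Mean deviation: (13.08333 + 12.50000) / 2 = 12.792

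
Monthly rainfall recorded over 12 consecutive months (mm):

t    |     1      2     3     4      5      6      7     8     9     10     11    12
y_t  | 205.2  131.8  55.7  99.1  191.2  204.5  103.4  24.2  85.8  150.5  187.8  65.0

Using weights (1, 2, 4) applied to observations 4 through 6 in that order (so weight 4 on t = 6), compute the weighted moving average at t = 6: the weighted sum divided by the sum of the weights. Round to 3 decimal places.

185.643

Weighted sum: 1·99.1 + 2·191.2 + 4·204.5 = 99.1 + 382.4 + 818.0 = 1299.5
Weight total: 1 + 2 + 4 = 7
WMA = 1299.5 / 7 = 185.643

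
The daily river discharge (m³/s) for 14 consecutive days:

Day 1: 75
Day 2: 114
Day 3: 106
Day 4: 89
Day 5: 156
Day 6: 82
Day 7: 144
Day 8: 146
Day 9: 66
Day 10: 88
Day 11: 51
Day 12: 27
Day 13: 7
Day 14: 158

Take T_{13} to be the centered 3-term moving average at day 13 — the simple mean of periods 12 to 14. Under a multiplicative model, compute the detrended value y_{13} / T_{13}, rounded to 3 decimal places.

Trend T_13 = (27 + 7 + 158) / 3 = 192/3 = 64.00000
Ratio to trend: 7 / 64.00000 = 0.109

0.109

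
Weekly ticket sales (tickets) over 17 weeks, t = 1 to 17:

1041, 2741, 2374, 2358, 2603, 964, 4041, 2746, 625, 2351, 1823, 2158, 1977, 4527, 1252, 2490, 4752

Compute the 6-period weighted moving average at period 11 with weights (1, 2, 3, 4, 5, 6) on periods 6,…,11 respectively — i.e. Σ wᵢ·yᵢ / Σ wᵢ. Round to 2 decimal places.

2022.71

Weighted sum: 1·964 + 2·4041 + 3·2746 + 4·625 + 5·2351 + 6·1823 = 964 + 8082 + 8238 + 2500 + 11755 + 10938 = 42477
Weight total: 1 + 2 + 3 + 4 + 5 + 6 = 21
WMA = 42477 / 21 = 2022.71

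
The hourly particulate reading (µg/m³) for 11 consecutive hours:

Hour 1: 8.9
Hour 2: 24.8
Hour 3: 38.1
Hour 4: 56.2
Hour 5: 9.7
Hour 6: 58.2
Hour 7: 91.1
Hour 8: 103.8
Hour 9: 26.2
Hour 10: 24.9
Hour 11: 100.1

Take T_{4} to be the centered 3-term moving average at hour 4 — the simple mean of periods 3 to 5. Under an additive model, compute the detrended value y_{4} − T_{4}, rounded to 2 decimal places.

Trend T_4 = (38.1 + 56.2 + 9.7) / 3 = 104.0/3 = 34.6667
Detrended value: 56.2 − 34.6667 = 21.53

21.53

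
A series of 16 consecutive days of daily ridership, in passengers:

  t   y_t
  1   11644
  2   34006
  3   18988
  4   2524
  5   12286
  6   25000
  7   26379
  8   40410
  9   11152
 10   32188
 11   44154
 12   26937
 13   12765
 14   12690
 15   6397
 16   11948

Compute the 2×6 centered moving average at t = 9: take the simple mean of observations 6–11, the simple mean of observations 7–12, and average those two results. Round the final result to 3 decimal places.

30041.917

Sum over 6–11: 25000 + 26379 + 40410 + 11152 + 32188 + 44154 = 179283
Sum over 7–12: 26379 + 40410 + 11152 + 32188 + 44154 + 26937 = 181220
CMA at t=9 = (179283 + 181220) / (2·6) = 360503 / 12 = 30041.917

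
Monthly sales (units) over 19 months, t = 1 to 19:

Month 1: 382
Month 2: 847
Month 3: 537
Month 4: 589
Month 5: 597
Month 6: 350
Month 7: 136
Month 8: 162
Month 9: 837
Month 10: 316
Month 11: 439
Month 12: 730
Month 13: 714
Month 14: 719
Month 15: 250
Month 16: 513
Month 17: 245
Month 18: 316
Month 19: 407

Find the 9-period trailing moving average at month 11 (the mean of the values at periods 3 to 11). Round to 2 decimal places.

440.33

Sum of periods 3–11: 537 + 589 + 597 + 350 + 136 + 162 + 837 + 316 + 439 = 3963
Divide by 9: 3963 / 9 = 440.33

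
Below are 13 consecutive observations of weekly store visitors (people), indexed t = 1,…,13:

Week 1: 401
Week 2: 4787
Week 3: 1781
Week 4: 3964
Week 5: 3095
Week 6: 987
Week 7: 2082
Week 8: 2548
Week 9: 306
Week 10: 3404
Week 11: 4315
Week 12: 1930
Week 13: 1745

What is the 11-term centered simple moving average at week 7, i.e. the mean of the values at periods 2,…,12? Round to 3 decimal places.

Sum of periods 2–12: 4787 + 1781 + 3964 + 3095 + 987 + 2082 + 2548 + 306 + 3404 + 4315 + 1930 = 29199
Divide by 11: 29199 / 11 = 2654.455

2654.455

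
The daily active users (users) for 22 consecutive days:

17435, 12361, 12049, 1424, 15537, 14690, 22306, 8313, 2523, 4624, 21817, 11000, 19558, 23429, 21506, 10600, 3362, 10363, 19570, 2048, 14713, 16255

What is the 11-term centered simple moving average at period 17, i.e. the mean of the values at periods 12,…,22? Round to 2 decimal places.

Sum of periods 12–22: 11000 + 19558 + 23429 + 21506 + 10600 + 3362 + 10363 + 19570 + 2048 + 14713 + 16255 = 152404
Divide by 11: 152404 / 11 = 13854.91

13854.91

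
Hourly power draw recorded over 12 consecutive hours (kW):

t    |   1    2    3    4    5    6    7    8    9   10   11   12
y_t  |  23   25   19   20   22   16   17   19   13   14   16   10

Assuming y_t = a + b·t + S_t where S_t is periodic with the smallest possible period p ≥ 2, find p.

3

First differences y_{t+1} − y_t: 2, -6, 1, 2, -6, 1, 2, -6, …
The difference pattern repeats every 3 terms and not for any smaller step, so p = 3.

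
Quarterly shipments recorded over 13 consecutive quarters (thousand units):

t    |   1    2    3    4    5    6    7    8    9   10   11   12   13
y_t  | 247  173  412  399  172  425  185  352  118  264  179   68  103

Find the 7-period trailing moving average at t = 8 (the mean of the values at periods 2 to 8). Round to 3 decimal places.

302.571

Sum of periods 2–8: 173 + 412 + 399 + 172 + 425 + 185 + 352 = 2118
Divide by 7: 2118 / 7 = 302.571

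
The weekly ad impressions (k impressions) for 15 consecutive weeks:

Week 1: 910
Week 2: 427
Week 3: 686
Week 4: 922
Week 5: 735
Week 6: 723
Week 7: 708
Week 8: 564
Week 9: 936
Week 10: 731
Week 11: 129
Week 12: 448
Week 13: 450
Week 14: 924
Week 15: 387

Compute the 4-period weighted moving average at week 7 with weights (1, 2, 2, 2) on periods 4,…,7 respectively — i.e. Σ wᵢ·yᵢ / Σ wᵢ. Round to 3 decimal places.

Weighted sum: 1·922 + 2·735 + 2·723 + 2·708 = 922 + 1470 + 1446 + 1416 = 5254
Weight total: 1 + 2 + 2 + 2 = 7
WMA = 5254 / 7 = 750.571

750.571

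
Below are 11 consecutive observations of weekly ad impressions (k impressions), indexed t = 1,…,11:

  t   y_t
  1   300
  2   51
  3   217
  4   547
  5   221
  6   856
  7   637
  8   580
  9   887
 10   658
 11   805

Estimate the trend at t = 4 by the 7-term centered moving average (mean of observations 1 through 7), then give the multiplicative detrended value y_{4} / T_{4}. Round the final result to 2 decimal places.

Trend T_4 = (300 + 51 + 217 + 547 + 221 + 856 + 637) / 7 = 2829/7 = 404.1429
Ratio to trend: 547 / 404.1429 = 1.35

1.35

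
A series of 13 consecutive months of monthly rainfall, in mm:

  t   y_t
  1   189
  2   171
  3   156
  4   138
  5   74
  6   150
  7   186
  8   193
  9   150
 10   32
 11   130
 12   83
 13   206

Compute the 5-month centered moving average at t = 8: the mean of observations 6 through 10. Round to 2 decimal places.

142.20

Sum of periods 6–10: 150 + 186 + 193 + 150 + 32 = 711
Divide by 5: 711 / 5 = 142.20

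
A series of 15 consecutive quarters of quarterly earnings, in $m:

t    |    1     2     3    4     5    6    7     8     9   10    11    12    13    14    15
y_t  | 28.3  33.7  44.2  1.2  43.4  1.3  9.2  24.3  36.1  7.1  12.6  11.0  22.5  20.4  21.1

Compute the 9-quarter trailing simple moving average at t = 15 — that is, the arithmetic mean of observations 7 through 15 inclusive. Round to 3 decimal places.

Sum of periods 7–15: 9.2 + 24.3 + 36.1 + 7.1 + 12.6 + 11.0 + 22.5 + 20.4 + 21.1 = 164.3
Divide by 9: 164.3 / 9 = 18.256

18.256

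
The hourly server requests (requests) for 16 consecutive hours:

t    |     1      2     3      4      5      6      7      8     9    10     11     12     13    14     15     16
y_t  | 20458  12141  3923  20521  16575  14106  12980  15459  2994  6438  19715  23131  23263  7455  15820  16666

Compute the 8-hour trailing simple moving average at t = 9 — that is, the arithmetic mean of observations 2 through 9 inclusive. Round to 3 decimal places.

Sum of periods 2–9: 12141 + 3923 + 20521 + 16575 + 14106 + 12980 + 15459 + 2994 = 98699
Divide by 8: 98699 / 8 = 12337.375

12337.375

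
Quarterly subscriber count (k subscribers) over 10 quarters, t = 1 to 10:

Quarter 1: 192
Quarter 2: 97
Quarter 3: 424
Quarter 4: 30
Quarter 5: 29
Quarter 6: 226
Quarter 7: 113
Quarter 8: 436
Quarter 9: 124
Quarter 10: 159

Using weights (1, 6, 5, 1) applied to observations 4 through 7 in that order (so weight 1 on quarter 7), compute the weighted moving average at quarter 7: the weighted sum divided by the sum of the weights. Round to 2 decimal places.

Weighted sum: 1·30 + 6·29 + 5·226 + 1·113 = 30 + 174 + 1130 + 113 = 1447
Weight total: 1 + 6 + 5 + 1 = 13
WMA = 1447 / 13 = 111.31

111.31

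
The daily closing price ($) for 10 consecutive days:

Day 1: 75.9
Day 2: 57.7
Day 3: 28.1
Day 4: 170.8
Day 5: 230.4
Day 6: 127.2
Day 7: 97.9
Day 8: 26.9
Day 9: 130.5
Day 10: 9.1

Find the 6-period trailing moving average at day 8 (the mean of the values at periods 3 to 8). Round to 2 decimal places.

Sum of periods 3–8: 28.1 + 170.8 + 230.4 + 127.2 + 97.9 + 26.9 = 681.3
Divide by 6: 681.3 / 6 = 113.55

113.55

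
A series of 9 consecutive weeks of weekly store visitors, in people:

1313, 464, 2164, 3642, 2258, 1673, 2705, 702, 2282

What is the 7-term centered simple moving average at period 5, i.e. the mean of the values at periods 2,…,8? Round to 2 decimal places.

1944.00

Sum of periods 2–8: 464 + 2164 + 3642 + 2258 + 1673 + 2705 + 702 = 13608
Divide by 7: 13608 / 7 = 1944.00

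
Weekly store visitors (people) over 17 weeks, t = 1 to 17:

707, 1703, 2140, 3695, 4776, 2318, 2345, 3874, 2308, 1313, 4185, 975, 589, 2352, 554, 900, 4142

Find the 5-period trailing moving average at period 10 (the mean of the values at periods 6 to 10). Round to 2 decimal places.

2431.60

Sum of periods 6–10: 2318 + 2345 + 3874 + 2308 + 1313 = 12158
Divide by 5: 12158 / 5 = 2431.60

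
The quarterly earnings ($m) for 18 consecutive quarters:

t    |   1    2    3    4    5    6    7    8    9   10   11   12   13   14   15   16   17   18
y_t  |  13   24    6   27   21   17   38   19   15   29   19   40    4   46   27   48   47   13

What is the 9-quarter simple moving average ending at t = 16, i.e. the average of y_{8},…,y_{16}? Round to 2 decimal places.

Sum of periods 8–16: 19 + 15 + 29 + 19 + 40 + 4 + 46 + 27 + 48 = 247
Divide by 9: 247 / 9 = 27.44

27.44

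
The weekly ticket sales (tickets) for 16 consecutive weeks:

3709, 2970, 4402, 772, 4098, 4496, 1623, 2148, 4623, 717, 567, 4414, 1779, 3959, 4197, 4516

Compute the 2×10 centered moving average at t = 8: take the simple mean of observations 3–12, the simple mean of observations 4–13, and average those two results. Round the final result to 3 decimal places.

Sum over 3–12: 4402 + 772 + 4098 + 4496 + 1623 + 2148 + 4623 + 717 + 567 + 4414 = 27860
Sum over 4–13: 772 + 4098 + 4496 + 1623 + 2148 + 4623 + 717 + 567 + 4414 + 1779 = 25237
CMA at t=8 = (27860 + 25237) / (2·10) = 53097 / 20 = 2654.850

2654.850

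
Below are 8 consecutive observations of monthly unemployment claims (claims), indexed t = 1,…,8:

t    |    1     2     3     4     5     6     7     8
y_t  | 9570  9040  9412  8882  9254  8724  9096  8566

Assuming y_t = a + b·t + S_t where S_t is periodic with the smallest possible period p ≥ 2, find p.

First differences y_{t+1} − y_t: -530, 372, -530, 372, -530, 372, …
The difference pattern repeats every 2 terms and not for any smaller step, so p = 2.

2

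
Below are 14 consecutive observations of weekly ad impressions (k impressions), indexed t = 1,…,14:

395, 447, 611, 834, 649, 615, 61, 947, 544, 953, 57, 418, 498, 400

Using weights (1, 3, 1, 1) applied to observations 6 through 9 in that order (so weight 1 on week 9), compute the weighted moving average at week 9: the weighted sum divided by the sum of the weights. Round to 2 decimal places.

Weighted sum: 1·615 + 3·61 + 1·947 + 1·544 = 615 + 183 + 947 + 544 = 2289
Weight total: 1 + 3 + 1 + 1 = 6
WMA = 2289 / 6 = 381.50

381.50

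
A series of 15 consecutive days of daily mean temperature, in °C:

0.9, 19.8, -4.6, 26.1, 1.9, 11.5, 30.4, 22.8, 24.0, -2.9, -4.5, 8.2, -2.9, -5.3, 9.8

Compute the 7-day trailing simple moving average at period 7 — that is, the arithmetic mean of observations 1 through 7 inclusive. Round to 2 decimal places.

Sum of periods 1–7: 0.9 + 19.8 + (-4.6) + 26.1 + 1.9 + 11.5 + 30.4 = 86.0
Divide by 7: 86.0 / 7 = 12.29

12.29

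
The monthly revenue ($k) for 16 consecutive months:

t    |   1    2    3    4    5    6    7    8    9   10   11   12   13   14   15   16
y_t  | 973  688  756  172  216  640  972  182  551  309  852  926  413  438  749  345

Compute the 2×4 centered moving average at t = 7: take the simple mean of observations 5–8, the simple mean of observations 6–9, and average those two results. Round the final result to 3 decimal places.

544.375

Sum over 5–8: 216 + 640 + 972 + 182 = 2010
Sum over 6–9: 640 + 972 + 182 + 551 = 2345
CMA at t=7 = (2010 + 2345) / (2·4) = 4355 / 8 = 544.375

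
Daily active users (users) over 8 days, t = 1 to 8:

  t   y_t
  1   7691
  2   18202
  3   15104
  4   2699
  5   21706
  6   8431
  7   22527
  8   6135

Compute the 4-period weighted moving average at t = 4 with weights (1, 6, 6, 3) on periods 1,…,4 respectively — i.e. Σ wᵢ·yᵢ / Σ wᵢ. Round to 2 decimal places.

13476.50

Weighted sum: 1·7691 + 6·18202 + 6·15104 + 3·2699 = 7691 + 109212 + 90624 + 8097 = 215624
Weight total: 1 + 6 + 6 + 3 = 16
WMA = 215624 / 16 = 13476.50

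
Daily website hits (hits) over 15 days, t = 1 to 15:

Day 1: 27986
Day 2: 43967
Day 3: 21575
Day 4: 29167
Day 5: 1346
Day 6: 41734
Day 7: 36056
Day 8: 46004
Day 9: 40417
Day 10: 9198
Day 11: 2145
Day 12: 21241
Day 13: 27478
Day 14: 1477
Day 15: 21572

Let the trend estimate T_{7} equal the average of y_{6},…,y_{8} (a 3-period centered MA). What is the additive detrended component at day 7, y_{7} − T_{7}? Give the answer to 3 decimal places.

Trend T_7 = (41734 + 36056 + 46004) / 3 = 123794/3 = 41264.66667
Detrended value: 36056 − 41264.66667 = -5208.667

-5208.667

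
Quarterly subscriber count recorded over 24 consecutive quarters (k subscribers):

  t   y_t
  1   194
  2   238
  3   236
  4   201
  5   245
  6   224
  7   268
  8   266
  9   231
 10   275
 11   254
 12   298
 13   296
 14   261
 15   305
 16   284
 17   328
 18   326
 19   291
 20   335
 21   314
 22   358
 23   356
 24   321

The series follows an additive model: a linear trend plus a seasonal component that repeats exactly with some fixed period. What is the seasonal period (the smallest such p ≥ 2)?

5

First differences y_{t+1} − y_t: 44, -2, -35, 44, -21, 44, -2, -35, 44, -21, 44, -2, …
The difference pattern repeats every 5 terms and not for any smaller step, so p = 5.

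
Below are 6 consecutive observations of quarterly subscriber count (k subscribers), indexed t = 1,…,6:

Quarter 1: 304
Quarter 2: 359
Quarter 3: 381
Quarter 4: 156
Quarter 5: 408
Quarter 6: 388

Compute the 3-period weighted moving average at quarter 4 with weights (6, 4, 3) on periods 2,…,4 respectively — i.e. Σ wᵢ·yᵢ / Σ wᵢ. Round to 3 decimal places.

Weighted sum: 6·359 + 4·381 + 3·156 = 2154 + 1524 + 468 = 4146
Weight total: 6 + 4 + 3 = 13
WMA = 4146 / 13 = 318.923

318.923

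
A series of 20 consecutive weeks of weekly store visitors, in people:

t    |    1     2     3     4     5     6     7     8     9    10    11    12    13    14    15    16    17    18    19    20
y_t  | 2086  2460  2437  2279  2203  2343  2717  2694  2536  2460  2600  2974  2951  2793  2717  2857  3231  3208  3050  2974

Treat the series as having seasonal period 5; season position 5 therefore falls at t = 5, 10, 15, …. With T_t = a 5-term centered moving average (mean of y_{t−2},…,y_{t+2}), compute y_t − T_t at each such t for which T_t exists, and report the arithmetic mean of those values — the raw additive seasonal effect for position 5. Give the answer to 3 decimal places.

-192.800

Season position 5 occurs at t = 5, 10, 15 (where T_t is defined).
t=5: T_5 = 2395.80000; y_5 − T_5 = 2203 − 2395.80000 = -192.80000
t=10: T_10 = 2652.80000; y_10 − T_10 = 2460 − 2652.80000 = -192.80000
t=15: T_15 = 2909.80000; y_15 − T_15 = 2717 − 2909.80000 = -192.80000
Mean deviation: (-192.80000 + -192.80000 + -192.80000) / 3 = -192.800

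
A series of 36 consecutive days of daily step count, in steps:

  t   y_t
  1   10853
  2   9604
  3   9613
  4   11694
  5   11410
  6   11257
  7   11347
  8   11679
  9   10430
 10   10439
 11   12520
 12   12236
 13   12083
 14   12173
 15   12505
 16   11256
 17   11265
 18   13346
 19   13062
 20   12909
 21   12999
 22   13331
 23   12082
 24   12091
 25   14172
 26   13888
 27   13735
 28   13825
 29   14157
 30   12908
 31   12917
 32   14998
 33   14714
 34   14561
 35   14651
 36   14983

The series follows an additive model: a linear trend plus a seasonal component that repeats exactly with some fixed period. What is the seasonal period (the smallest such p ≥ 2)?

7

First differences y_{t+1} − y_t: -1249, 9, 2081, -284, -153, 90, 332, -1249, 9, 2081, -284, -153, 90, 332, -1249, 9, …
The difference pattern repeats every 7 terms and not for any smaller step, so p = 7.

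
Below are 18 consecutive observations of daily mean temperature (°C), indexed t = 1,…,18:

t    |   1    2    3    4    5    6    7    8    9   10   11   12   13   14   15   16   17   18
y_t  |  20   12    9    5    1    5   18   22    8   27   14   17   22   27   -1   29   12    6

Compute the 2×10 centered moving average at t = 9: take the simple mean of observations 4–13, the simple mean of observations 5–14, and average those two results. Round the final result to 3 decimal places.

Sum over 4–13: 5 + 1 + 5 + 18 + 22 + 8 + 27 + 14 + 17 + 22 = 139
Sum over 5–14: 1 + 5 + 18 + 22 + 8 + 27 + 14 + 17 + 22 + 27 = 161
CMA at t=9 = (139 + 161) / (2·10) = 300 / 20 = 15.000

15.000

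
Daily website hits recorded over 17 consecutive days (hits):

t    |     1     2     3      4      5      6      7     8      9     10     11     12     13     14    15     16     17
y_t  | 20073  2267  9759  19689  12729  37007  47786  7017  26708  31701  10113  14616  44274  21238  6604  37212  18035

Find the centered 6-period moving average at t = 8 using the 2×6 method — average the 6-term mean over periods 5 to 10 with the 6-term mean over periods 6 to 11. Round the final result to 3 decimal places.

Sum over 5–10: 12729 + 37007 + 47786 + 7017 + 26708 + 31701 = 162948
Sum over 6–11: 37007 + 47786 + 7017 + 26708 + 31701 + 10113 = 160332
CMA at t=8 = (162948 + 160332) / (2·6) = 323280 / 12 = 26940.000

26940.000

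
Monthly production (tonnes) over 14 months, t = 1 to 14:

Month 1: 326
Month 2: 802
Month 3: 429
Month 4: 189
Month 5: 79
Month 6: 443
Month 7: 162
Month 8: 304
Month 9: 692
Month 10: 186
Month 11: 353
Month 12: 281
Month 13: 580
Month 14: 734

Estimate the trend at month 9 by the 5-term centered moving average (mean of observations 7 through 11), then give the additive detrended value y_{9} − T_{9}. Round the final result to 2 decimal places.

352.60

Trend T_9 = (162 + 304 + 692 + 186 + 353) / 5 = 1697/5 = 339.4000
Detrended value: 692 − 339.4000 = 352.60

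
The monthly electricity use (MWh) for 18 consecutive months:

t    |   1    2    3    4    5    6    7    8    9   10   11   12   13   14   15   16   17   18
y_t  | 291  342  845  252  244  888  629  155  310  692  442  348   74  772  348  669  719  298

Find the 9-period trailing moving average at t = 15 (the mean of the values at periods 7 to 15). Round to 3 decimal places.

Sum of periods 7–15: 629 + 155 + 310 + 692 + 442 + 348 + 74 + 772 + 348 = 3770
Divide by 9: 3770 / 9 = 418.889

418.889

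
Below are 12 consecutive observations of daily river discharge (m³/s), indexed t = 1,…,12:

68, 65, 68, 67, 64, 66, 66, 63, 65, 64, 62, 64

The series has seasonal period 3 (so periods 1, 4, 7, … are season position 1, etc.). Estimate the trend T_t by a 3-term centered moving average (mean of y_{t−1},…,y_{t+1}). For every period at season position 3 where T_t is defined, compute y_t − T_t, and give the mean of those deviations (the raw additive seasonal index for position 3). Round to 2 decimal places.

Season position 3 occurs at t = 3, 6, 9 (where T_t is defined).
t=3: T_3 = 66.6667; y_3 − T_3 = 68 − 66.6667 = 1.3333
t=6: T_6 = 65.3333; y_6 − T_6 = 66 − 65.3333 = 0.6667
t=9: T_9 = 64.0000; y_9 − T_9 = 65 − 64.0000 = 1.0000
Mean deviation: (1.3333 + 0.6667 + 1.0000) / 3 = 1.00

1.00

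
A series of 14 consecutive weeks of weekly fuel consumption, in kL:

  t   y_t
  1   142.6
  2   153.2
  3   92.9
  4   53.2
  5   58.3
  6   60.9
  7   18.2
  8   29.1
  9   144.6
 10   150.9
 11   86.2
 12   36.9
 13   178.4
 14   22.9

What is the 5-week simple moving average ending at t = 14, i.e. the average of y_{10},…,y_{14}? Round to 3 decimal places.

Sum of periods 10–14: 150.9 + 86.2 + 36.9 + 178.4 + 22.9 = 475.3
Divide by 5: 475.3 / 5 = 95.060

95.060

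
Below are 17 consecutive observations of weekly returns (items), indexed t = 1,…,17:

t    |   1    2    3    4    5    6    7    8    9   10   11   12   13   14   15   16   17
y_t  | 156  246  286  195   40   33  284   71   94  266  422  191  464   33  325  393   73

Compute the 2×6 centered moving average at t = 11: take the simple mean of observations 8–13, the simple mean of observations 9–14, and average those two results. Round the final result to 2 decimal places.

Sum over 8–13: 71 + 94 + 266 + 422 + 191 + 464 = 1508
Sum over 9–14: 94 + 266 + 422 + 191 + 464 + 33 = 1470
CMA at t=11 = (1508 + 1470) / (2·6) = 2978 / 12 = 248.17

248.17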